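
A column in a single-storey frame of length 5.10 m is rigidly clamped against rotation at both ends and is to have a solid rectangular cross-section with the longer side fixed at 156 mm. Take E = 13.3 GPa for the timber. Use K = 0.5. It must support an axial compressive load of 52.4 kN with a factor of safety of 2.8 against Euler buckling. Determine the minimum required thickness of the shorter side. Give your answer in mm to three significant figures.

Required P_cr = n·P = 2.8 × 52.4 = 146.7 kN
L_e = K·L = 0.5 × 5.10 = 2.550 m
Required I = P_cr·L_e²/(π²E) = 1.467×10^5 × 2.550² / (π² × 1.33×10^10) = 7.268×10^-6 m⁴
I_req = 7.268×10^6 mm⁴
Rectangle, weak axis: I_min = h·b³/12 with h = 156 mm fixed  ⇒  b = (12I/h)^(1/3) = 82.4 mm

b ≈ 82.4 mm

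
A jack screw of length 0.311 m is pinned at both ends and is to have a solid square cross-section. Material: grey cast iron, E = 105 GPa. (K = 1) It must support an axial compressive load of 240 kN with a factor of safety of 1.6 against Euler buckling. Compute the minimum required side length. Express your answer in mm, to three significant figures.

Required P_cr = n·P = 1.6 × 240 = 384.0 kN
L_e = K·L = 1 × 0.311 = 0.3110 m
Required I = P_cr·L_e²/(π²E) = 3.840×10^5 × 0.3110² / (π² × 1.05×10^11) = 3.584×10^-8 m⁴
I_req = 3.584×10^4 mm⁴
Solid square: I = a⁴/12  ⇒  a = (12I)^(1/4) = (12×3.584×10^4)^(1/4) = 25.6 mm

a ≈ 25.6 mm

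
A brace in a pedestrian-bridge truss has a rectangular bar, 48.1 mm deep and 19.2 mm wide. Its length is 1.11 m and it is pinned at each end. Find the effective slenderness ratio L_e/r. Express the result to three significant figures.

For a rectangle r_min = b/√12 = 19.2/√12 = 5.543 mm
L_e = K·L = 1 × 1.11 m = 1.110 m = 1110.0 mm
λ = L_e / r_min = 1110.0 / 5.543 = 200

λ ≈ 200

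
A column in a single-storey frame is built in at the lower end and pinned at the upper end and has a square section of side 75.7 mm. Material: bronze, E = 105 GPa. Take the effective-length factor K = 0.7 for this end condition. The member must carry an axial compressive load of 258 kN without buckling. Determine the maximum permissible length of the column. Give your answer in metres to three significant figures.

I = a⁴/12 = 75.7⁴/12 = 2.737×10^6 mm⁴
I = 2.737×10^-6 m⁴
At the buckling limit P_cr = P = 2.580×10^5 N
From P_cr = π²EI/(K·L)²:  L = (1/K)·√(π²EI/P_cr) = (1/0.7)·√(π²×1.05×10^11×2.737×10^-6/2.580×10^5)
L = 4.74 m

L_max ≈ 4.74 m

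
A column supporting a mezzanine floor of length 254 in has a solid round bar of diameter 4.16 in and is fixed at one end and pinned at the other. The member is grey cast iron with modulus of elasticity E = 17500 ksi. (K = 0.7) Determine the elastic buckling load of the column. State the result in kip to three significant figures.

P_cr ≈ 80.3 kip

I = πd⁴/64 = π×4.16⁴/64 = 14.70 in⁴
Effective length L_e = K·L = 0.7 × 254 = 177.8 in
P_cr = π²EI / L_e² = π² × 17500×10³ × 14.70 / 177.8² = 8.032×10^4 lb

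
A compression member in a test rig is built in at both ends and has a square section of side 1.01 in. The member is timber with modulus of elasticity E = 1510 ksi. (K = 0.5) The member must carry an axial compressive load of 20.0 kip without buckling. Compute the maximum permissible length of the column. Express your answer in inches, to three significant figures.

I = a⁴/12 = 1.01⁴/12 = 8.672×10^-2 in⁴
At the buckling limit P_cr = P = 2.000×10^4 lb
From P_cr = π²EI/(K·L)²:  L = (1/K)·√(π²EI/P_cr) = (1/0.5)·√(π²×1.51×10^6×8.672×10^-2/2.000×10^4)
L = 16.1 in

L_max ≈ 16.1 in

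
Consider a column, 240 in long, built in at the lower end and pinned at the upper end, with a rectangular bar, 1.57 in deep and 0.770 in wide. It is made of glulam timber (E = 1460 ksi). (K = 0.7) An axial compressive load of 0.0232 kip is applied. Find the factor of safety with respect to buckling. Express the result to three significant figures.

n ≈ 1.31

Buckling occurs about the weak axis: I_min = h·b³/12 with b = 0.770 in (the shorter side).
I_min = 1.57×0.770³/12 = 5.973×10^-2 in⁴
Effective length L_e = K·L = 0.7 × 240 = 168.0 in
P_cr = π²EI / L_e² = π² × 1460×10³ × 5.973×10^-2 / 168.0² = 30.49 lb
Factor of safety n = P_cr / P = 0.030495 / 0.0232 = 1.31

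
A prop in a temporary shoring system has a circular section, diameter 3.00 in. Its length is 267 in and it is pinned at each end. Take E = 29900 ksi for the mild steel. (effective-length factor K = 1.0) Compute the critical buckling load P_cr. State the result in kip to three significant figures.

I = πd⁴/64 = π×3.00⁴/64 = 3.976 in⁴
Effective length L_e = K·L = 1 × 267 = 267.0 in
P_cr = π²EI / L_e² = π² × 29900×10³ × 3.976 / 267.0² = 1.646×10^4 lb

P_cr ≈ 16.5 kip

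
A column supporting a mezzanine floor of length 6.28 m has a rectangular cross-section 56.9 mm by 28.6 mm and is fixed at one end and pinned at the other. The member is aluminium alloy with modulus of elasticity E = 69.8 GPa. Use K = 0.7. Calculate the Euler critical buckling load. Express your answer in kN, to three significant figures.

Buckling occurs about the weak axis: I_min = h·b³/12 with b = 28.6 mm (the shorter side).
I_min = 56.9×28.6³/12 = 1.109×10^5 mm⁴
I = 1.109×10^5 mm⁴ = 1.109×10^-7 m⁴
Effective length L_e = K·L = 0.7 × 6.28 = 4.396 m
P_cr = π²EI / L_e² = π² × 69.8×10⁹ × 1.109×10^-7 / 4.396² = 3.954×10^3 N

P_cr ≈ 3.95 kN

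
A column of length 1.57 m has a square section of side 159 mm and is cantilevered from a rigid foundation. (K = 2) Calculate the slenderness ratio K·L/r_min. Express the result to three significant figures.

λ ≈ 68.4

For a square r = a/√12 = 159/√12 = 45.90 mm
L_e = K·L = 2 × 1.57 m = 3.140 m = 3140.0 mm
λ = L_e / r_min = 3140.0 / 45.90 = 68.4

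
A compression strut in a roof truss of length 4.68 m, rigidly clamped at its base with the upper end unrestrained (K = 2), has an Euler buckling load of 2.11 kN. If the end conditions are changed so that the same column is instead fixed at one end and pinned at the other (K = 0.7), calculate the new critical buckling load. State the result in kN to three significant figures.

P_cr ∝ 1/K², so P_cr,new = P_cr,old × (K_old/K_new)² = 2.11 × (2/0.7)²
= 2.11 × 8.163 = 17.2 kN

P_cr ≈ 17.2 kN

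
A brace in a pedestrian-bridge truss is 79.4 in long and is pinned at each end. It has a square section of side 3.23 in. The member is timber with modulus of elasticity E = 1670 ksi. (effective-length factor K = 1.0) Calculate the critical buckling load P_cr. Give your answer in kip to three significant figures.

I = a⁴/12 = 3.23⁴/12 = 9.070 in⁴
Effective length L_e = K·L = 1 × 79.4 = 79.40 in
P_cr = π²EI / L_e² = π² × 1670×10³ × 9.070 / 79.40² = 2.371×10^4 lb

P_cr ≈ 23.7 kip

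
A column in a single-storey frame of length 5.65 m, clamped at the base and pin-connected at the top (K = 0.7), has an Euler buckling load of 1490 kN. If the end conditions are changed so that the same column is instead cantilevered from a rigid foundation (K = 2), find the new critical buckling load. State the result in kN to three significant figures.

P_cr ≈ 183 kN

P_cr ∝ 1/K², so P_cr,new = P_cr,old × (K_old/K_new)² = 1490 × (0.7/2)²
= 1490 × 0.1225 = 183 kN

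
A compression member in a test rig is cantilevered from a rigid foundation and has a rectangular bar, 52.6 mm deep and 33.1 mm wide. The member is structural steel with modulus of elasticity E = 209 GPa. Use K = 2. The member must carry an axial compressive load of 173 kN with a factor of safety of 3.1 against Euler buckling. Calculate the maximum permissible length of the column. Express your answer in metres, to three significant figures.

L_max ≈ 0.391 m

Buckling occurs about the weak axis: I_min = h·b³/12 with b = 33.1 mm (the shorter side).
I_min = 52.6×33.1³/12 = 1.590×10^5 mm⁴
I = 1.590×10^-7 m⁴
Required critical load P_cr = n·P = 3.1 × 173 = 536.3 kN = 5.363×10^5 N
From P_cr = π²EI/(K·L)²:  L = (1/K)·√(π²EI/P_cr) = (1/2)·√(π²×2.09×10^11×1.590×10^-7/5.363×10^5)
L = 0.391 m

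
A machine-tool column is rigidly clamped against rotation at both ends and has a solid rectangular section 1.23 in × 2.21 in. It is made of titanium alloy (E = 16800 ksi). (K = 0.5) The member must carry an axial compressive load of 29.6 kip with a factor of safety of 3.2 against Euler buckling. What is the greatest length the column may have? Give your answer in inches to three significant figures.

L_max ≈ 49.0 in

Buckling occurs about the weak axis: I_min = h·b³/12 with b = 1.23 in (the shorter side).
I_min = 2.21×1.23³/12 = 0.3427 in⁴
Required critical load P_cr = n·P = 3.2 × 29.6 = 94.72 kip = 9.472×10^4 lb
From P_cr = π²EI/(K·L)²:  L = (1/K)·√(π²EI/P_cr) = (1/0.5)·√(π²×1.68×10^7×0.3427/9.472×10^4)
L = 49.0 in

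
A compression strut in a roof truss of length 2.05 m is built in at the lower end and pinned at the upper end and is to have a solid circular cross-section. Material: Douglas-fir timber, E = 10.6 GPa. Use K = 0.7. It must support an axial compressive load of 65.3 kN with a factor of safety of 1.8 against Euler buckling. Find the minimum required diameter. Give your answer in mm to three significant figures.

Required P_cr = n·P = 1.8 × 65.3 = 117.5 kN
L_e = K·L = 0.7 × 2.05 = 1.435 m
Required I = P_cr·L_e²/(π²E) = 1.175×10^5 × 1.435² / (π² × 1.06×10^10) = 2.314×10^-6 m⁴
I_req = 2.314×10^6 mm⁴
Solid circle: I = πd⁴/64  ⇒  d = (64I/π)^(1/4) = (64×2.314×10^6/π)^(1/4) = 82.9 mm

d ≈ 82.9 mm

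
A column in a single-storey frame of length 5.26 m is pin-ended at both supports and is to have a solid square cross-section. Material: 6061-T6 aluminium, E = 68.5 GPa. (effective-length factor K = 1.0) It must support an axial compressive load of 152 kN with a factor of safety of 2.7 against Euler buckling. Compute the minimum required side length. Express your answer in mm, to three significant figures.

Required P_cr = n·P = 2.7 × 152 = 410.4 kN
L_e = K·L = 1 × 5.26 = 5.260 m
Required I = P_cr·L_e²/(π²E) = 4.104×10^5 × 5.260² / (π² × 6.85×10^10) = 1.680×10^-5 m⁴
I_req = 1.680×10^7 mm⁴
Solid square: I = a⁴/12  ⇒  a = (12I)^(1/4) = (12×1.680×10^7)^(1/4) = 119 mm

a ≈ 119 mm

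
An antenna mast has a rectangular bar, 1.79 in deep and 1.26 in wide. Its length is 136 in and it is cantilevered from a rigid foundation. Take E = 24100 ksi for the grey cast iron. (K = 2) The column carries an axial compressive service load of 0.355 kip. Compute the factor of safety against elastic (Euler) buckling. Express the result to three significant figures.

n ≈ 2.70

Buckling occurs about the weak axis: I_min = h·b³/12 with b = 1.26 in (the shorter side).
I_min = 1.79×1.26³/12 = 0.2984 in⁴
Effective length L_e = K·L = 2 × 136 = 272.0 in
P_cr = π²EI / L_e² = π² × 24100×10³ × 0.2984 / 272.0² = 959.3 lb
Factor of safety n = P_cr / P = 0.95932 / 0.355 = 2.70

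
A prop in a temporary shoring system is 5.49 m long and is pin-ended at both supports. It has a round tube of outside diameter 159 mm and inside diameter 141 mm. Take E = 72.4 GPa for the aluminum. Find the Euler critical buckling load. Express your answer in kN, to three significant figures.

P_cr ≈ 284 kN

d_o = 159 mm, d_i = 141 mm
I = π(d_o⁴ − d_i⁴)/64 = π(159⁴ − 141.0⁴)/64 = 1.197×10^7 mm⁴
I = 1.197×10^7 mm⁴ = 1.197×10^-5 m⁴
Effective length L_e = K·L = 1 × 5.49 = 5.490 m
P_cr = π²EI / L_e² = π² × 72.4×10⁹ × 1.197×10^-5 / 5.490² = 2.838×10^5 N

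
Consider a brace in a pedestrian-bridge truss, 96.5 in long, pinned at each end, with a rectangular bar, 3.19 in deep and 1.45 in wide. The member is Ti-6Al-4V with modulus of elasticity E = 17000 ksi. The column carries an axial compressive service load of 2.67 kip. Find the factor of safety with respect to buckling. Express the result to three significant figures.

n ≈ 5.47

Buckling occurs about the weak axis: I_min = h·b³/12 with b = 1.45 in (the shorter side).
I_min = 3.19×1.45³/12 = 0.8104 in⁴
Effective length L_e = K·L = 1 × 96.5 = 96.50 in
P_cr = π²EI / L_e² = π² × 17000×10³ × 0.8104 / 96.50² = 1.460×10^4 lb
Factor of safety n = P_cr / P = 14.602 / 2.67 = 5.47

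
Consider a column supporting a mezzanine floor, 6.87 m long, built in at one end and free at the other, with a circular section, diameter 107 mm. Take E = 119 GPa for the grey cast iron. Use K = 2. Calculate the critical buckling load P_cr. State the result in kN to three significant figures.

P_cr ≈ 40.0 kN

I = πd⁴/64 = π×107⁴/64 = 6.434×10^6 mm⁴
I = 6.434×10^6 mm⁴ = 6.434×10^-6 m⁴
Effective length L_e = K·L = 2 × 6.87 = 13.74 m
P_cr = π²EI / L_e² = π² × 119×10⁹ × 6.434×10^-6 / 13.74² = 4.003×10^4 N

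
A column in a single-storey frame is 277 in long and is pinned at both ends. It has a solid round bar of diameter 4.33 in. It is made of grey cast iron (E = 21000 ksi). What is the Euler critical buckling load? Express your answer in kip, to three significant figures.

P_cr ≈ 46.6 kip

I = πd⁴/64 = π×4.33⁴/64 = 17.26 in⁴
Effective length L_e = K·L = 1 × 277 = 277.0 in
P_cr = π²EI / L_e² = π² × 21000×10³ × 17.26 / 277.0² = 4.661×10^4 lb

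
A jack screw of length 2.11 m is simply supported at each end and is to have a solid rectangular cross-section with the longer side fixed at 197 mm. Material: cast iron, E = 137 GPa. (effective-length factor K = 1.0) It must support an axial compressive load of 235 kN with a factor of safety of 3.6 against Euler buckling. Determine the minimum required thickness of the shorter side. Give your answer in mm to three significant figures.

Required P_cr = n·P = 3.6 × 235 = 846.0 kN
L_e = K·L = 1 × 2.11 = 2.110 m
Required I = P_cr·L_e²/(π²E) = 8.460×10^5 × 2.110² / (π² × 1.37×10^11) = 2.786×10^-6 m⁴
I_req = 2.786×10^6 mm⁴
Rectangle, weak axis: I_min = h·b³/12 with h = 197 mm fixed  ⇒  b = (12I/h)^(1/3) = 55.4 mm

b ≈ 55.4 mm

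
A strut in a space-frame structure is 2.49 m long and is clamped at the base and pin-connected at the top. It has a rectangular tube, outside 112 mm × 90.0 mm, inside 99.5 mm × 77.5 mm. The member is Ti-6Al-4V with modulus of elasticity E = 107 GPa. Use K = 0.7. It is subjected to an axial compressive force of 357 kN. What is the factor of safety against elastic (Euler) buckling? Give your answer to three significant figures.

Weak-axis I_min = (h_o·b_o³ − h_i·b_i³)/12 with b_o = 90.0, b_i = 77.50 mm (shorter outer/inner sides).
I_min = (112×90.0³ − 99.50×77.50³)/12 = 2.944×10^6 mm⁴
I = 2.944×10^6 mm⁴ = 2.944×10^-6 m⁴
Effective length L_e = K·L = 0.7 × 2.49 = 1.743 m
P_cr = π²EI / L_e² = π² × 107×10⁹ × 2.944×10^-6 / 1.743² = 1.023×10^6 N
Factor of safety n = P_cr / P = 1023.5 / 357 = 2.87

n ≈ 2.87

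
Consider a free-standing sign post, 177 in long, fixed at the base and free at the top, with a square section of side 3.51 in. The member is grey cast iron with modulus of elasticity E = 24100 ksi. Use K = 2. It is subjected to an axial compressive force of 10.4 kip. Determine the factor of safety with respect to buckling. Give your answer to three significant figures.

n ≈ 2.31

I = a⁴/12 = 3.51⁴/12 = 12.65 in⁴
Effective length L_e = K·L = 2 × 177 = 354.0 in
P_cr = π²EI / L_e² = π² × 24100×10³ × 12.65 / 354.0² = 2.401×10^4 lb
Factor of safety n = P_cr / P = 24.008 / 10.4 = 2.31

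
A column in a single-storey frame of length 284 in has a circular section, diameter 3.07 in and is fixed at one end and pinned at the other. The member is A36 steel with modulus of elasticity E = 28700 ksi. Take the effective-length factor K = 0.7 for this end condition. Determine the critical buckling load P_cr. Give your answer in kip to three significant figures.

I = πd⁴/64 = π×3.07⁴/64 = 4.360 in⁴
Effective length L_e = K·L = 0.7 × 284 = 198.8 in
P_cr = π²EI / L_e² = π² × 28700×10³ × 4.360 / 198.8² = 3.125×10^4 lb

P_cr ≈ 31.3 kip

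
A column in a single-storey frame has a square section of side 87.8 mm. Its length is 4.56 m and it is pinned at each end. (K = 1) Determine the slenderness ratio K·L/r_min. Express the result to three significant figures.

λ ≈ 180

For a square r = a/√12 = 87.8/√12 = 25.35 mm
L_e = K·L = 1 × 4.56 m = 4.560 m = 4560.0 mm
λ = L_e / r_min = 4560.0 / 25.35 = 180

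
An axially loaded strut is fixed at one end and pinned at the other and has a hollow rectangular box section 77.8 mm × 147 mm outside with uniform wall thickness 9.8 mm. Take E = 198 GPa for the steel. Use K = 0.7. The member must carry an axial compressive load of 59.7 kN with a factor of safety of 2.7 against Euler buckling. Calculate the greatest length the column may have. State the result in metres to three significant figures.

Inner dimensions: h_i = 147 − 2×9.8 = 127.4 mm, b_i = 77.8 − 2×9.8 = 58.20 mm
Weak-axis I_min = (h_o·b_o³ − h_i·b_i³)/12 with b_o = 77.8, b_i = 58.20 mm (shorter outer/inner sides).
I_min = (147×77.8³ − 127.4×58.20³)/12 = 3.676×10^6 mm⁴
I = 3.676×10^-6 m⁴
Required critical load P_cr = n·P = 2.7 × 59.7 = 161.2 kN = 1.612×10^5 N
From P_cr = π²EI/(K·L)²:  L = (1/K)·√(π²EI/P_cr) = (1/0.7)·√(π²×1.98×10^11×3.676×10^-6/1.612×10^5)
L = 9.54 m

L_max ≈ 9.54 m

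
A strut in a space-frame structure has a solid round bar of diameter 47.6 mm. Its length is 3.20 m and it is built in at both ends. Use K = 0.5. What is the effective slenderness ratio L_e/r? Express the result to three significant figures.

λ ≈ 134

I = πd⁴/64 = π×47.6⁴/64 = 2.520×10^5 mm⁴
A = 1.780×10^3 mm²;  r_min = √(I/A) = √(2.520×10^5/1.780×10^3) = 11.90 mm
L_e = K·L = 0.5 × 3.20 m = 1.600 m = 1600.0 mm
λ = L_e / r_min = 1600.0 / 11.90 = 134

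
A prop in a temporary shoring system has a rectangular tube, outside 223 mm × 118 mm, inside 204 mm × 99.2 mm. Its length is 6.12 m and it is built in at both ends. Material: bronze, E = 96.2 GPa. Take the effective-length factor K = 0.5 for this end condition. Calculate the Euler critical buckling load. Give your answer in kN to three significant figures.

Weak-axis I_min = (h_o·b_o³ − h_i·b_i³)/12 with b_o = 118, b_i = 99.20 mm (shorter outer/inner sides).
I_min = (223×118³ − 204.0×99.20³)/12 = 1.394×10^7 mm⁴
I = 1.394×10^7 mm⁴ = 1.394×10^-5 m⁴
Effective length L_e = K·L = 0.5 × 6.12 = 3.060 m
P_cr = π²EI / L_e² = π² × 96.2×10⁹ × 1.394×10^-5 / 3.060² = 1.413×10^6 N

P_cr ≈ 1410 kN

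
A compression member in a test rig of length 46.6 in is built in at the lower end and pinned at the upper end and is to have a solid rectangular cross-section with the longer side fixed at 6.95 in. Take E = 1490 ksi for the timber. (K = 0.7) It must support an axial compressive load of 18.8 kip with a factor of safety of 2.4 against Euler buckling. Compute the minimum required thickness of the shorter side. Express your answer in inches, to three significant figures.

b ≈ 1.78 in

Required P_cr = n·P = 2.4 × 18.8 = 45.12 kip
L_e = K·L = 0.7 × 46.6 = 32.62 in
Required I = P_cr·L_e²/(π²E) = 4.512×10^4 × 32.62² / (π² × 1.49×10^6) = 3.265 in⁴
Rectangle, weak axis: I_min = h·b³/12 with h = 6.95 in fixed  ⇒  b = (12I/h)^(1/3) = 1.78 in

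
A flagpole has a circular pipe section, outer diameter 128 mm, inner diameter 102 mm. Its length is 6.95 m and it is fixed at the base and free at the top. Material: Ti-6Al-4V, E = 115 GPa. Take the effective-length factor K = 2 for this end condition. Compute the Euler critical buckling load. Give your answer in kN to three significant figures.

d_o = 128 mm, d_i = 102 mm
I = π(d_o⁴ − d_i⁴)/64 = π(128⁴ − 102.0⁴)/64 = 7.863×10^6 mm⁴
I = 7.863×10^6 mm⁴ = 7.863×10^-6 m⁴
Effective length L_e = K·L = 2 × 6.95 = 13.90 m
P_cr = π²EI / L_e² = π² × 115×10⁹ × 7.863×10^-6 / 13.90² = 4.619×10^4 N

P_cr ≈ 46.2 kN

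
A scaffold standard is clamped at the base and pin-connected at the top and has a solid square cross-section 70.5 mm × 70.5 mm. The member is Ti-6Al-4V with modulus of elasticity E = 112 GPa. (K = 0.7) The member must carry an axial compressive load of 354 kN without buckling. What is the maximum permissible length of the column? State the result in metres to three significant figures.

L_max ≈ 3.62 m

I = a⁴/12 = 70.5⁴/12 = 2.059×10^6 mm⁴
I = 2.059×10^-6 m⁴
At the buckling limit P_cr = P = 3.540×10^5 N
From P_cr = π²EI/(K·L)²:  L = (1/K)·√(π²EI/P_cr) = (1/0.7)·√(π²×1.12×10^11×2.059×10^-6/3.540×10^5)
L = 3.62 m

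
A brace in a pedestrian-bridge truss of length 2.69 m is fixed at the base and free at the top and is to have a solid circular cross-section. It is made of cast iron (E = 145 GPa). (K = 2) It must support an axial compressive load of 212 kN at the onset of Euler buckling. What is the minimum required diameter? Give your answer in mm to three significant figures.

L_e = K·L = 2 × 2.69 = 5.380 m
Required I = P_cr·L_e²/(π²E) = 2.120×10^5 × 5.380² / (π² × 1.45×10^11) = 4.288×10^-6 m⁴
I_req = 4.288×10^6 mm⁴
Solid circle: I = πd⁴/64  ⇒  d = (64I/π)^(1/4) = (64×4.288×10^6/π)^(1/4) = 96.7 mm

d ≈ 96.7 mm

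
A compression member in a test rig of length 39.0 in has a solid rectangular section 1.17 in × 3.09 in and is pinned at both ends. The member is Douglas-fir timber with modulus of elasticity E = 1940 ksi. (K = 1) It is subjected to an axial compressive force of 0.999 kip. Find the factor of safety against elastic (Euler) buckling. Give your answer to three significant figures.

Buckling occurs about the weak axis: I_min = h·b³/12 with b = 1.17 in (the shorter side).
I_min = 3.09×1.17³/12 = 0.4124 in⁴
Effective length L_e = K·L = 1 × 39.0 = 39.00 in
P_cr = π²EI / L_e² = π² × 1940×10³ × 0.4124 / 39.00² = 5.192×10^3 lb
Factor of safety n = P_cr / P = 5.1917 / 0.999 = 5.20

n ≈ 5.20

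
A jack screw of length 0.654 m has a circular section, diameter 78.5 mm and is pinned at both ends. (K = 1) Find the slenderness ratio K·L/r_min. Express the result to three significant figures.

λ ≈ 33.3

For a solid circle r = d/4 = 78.5/4 = 19.62 mm
L_e = K·L = 1 × 0.654 m = 0.6540 m = 654.00 mm
λ = L_e / r_min = 654.00 / 19.62 = 33.3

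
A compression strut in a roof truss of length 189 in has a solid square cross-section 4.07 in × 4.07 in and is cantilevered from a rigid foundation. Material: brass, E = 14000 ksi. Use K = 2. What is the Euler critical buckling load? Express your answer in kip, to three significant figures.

I = a⁴/12 = 4.07⁴/12 = 22.87 in⁴
Effective length L_e = K·L = 2 × 189 = 378.0 in
P_cr = π²EI / L_e² = π² × 14000×10³ × 22.87 / 378.0² = 2.211×10^4 lb

P_cr ≈ 22.1 kip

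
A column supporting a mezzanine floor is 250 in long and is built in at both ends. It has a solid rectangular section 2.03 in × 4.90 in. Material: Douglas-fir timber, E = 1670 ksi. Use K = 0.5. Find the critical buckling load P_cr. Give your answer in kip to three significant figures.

P_cr ≈ 3.60 kip

Buckling occurs about the weak axis: I_min = h·b³/12 with b = 2.03 in (the shorter side).
I_min = 4.90×2.03³/12 = 3.416 in⁴
Effective length L_e = K·L = 0.5 × 250 = 125.0 in
P_cr = π²EI / L_e² = π² × 1670×10³ × 3.416 / 125.0² = 3.603×10^3 lb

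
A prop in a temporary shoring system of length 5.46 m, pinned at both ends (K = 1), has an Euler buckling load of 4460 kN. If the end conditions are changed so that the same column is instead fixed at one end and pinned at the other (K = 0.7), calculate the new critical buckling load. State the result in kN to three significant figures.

P_cr ≈ 9100 kN

P_cr ∝ 1/K², so P_cr,new = P_cr,old × (K_old/K_new)² = 4460 × (1/0.7)²
= 4460 × 2.041 = 9100 kN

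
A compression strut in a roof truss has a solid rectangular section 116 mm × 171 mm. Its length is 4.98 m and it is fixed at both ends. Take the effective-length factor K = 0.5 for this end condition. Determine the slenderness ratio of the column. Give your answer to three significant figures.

λ ≈ 74.4

For a rectangle r_min = b/√12 = 116/√12 = 33.49 mm
L_e = K·L = 0.5 × 4.98 m = 2.490 m = 2490.0 mm
λ = L_e / r_min = 2490.0 / 33.49 = 74.4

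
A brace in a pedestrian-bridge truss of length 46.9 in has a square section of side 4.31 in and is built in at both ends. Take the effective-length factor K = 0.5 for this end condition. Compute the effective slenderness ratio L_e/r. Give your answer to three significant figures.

λ ≈ 18.8

For a square r = a/√12 = 4.31/√12 = 1.244 in
L_e = K·L = 0.5 × 46.9 = 23.45 in
λ = L_e / r_min = 23.450 / 1.244 = 18.8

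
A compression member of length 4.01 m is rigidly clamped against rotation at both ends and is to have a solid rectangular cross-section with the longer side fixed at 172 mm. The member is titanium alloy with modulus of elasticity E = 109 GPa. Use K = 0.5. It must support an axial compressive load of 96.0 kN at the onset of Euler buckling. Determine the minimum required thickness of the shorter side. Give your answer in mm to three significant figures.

b ≈ 29.3 mm

L_e = K·L = 0.5 × 4.01 = 2.005 m
Required I = P_cr·L_e²/(π²E) = 9.600×10^4 × 2.005² / (π² × 1.09×10^11) = 3.587×10^-7 m⁴
I_req = 3.587×10^5 mm⁴
Rectangle, weak axis: I_min = h·b³/12 with h = 172 mm fixed  ⇒  b = (12I/h)^(1/3) = 29.3 mm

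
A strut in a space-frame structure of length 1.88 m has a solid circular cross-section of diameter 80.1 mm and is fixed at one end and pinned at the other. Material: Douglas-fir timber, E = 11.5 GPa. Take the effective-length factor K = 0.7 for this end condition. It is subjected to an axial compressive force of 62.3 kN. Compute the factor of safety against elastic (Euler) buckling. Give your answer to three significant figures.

n ≈ 2.13

I = πd⁴/64 = π×80.1⁴/64 = 2.021×10^6 mm⁴
I = 2.021×10^6 mm⁴ = 2.021×10^-6 m⁴
Effective length L_e = K·L = 0.7 × 1.88 = 1.316 m
P_cr = π²EI / L_e² = π² × 11.5×10⁹ × 2.021×10^-6 / 1.316² = 1.324×10^5 N
Factor of safety n = P_cr / P = 132.43 / 62.3 = 2.13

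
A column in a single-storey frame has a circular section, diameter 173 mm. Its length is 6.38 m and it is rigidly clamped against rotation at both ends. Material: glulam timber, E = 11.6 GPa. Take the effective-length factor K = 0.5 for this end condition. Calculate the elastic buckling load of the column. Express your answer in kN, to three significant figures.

P_cr ≈ 495 kN

I = πd⁴/64 = π×173⁴/64 = 4.397×10^7 mm⁴
I = 4.397×10^7 mm⁴ = 4.397×10^-5 m⁴
Effective length L_e = K·L = 0.5 × 6.38 = 3.190 m
P_cr = π²EI / L_e² = π² × 11.6×10⁹ × 4.397×10^-5 / 3.190² = 4.947×10^5 N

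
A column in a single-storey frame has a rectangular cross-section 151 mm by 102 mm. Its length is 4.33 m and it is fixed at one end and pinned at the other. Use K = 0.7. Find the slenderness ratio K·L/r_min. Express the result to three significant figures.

λ ≈ 103

For a rectangle r_min = b/√12 = 102/√12 = 29.44 mm
L_e = K·L = 0.7 × 4.33 m = 3.031 m = 3031.0 mm
λ = L_e / r_min = 3031.0 / 29.44 = 103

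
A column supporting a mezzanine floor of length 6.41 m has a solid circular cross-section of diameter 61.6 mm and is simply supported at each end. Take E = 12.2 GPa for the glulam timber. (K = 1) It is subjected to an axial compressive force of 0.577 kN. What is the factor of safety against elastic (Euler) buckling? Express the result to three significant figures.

I = πd⁴/64 = π×61.6⁴/64 = 7.068×10^5 mm⁴
I = 7.068×10^5 mm⁴ = 7.068×10^-7 m⁴
Effective length L_e = K·L = 1 × 6.41 = 6.410 m
P_cr = π²EI / L_e² = π² × 12.2×10⁹ × 7.068×10^-7 / 6.410² = 2.071×10^3 N
Factor of safety n = P_cr / P = 2.0713 / 0.577 = 3.59

n ≈ 3.59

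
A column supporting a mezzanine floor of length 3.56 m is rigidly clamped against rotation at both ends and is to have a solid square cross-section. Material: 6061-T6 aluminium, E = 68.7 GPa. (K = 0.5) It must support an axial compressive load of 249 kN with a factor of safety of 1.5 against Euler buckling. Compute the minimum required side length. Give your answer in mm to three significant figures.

a ≈ 67.6 mm

Required P_cr = n·P = 1.5 × 249 = 373.5 kN
L_e = K·L = 0.5 × 3.56 = 1.780 m
Required I = P_cr·L_e²/(π²E) = 3.735×10^5 × 1.780² / (π² × 6.87×10^10) = 1.745×10^-6 m⁴
I_req = 1.745×10^6 mm⁴
Solid square: I = a⁴/12  ⇒  a = (12I)^(1/4) = (12×1.745×10^6)^(1/4) = 67.6 mm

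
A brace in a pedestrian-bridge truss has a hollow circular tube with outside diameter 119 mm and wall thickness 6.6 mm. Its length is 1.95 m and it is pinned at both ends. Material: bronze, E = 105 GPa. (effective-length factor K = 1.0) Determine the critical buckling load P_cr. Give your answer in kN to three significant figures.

Inner diameter d_i = 119 − 2×6.6 = 105.8 mm
I = π(d_o⁴ − d_i⁴)/64 = π(119⁴ − 105.8⁴)/64 = 3.693×10^6 mm⁴
I = 3.693×10^6 mm⁴ = 3.693×10^-6 m⁴
Effective length L_e = K·L = 1 × 1.95 = 1.950 m
P_cr = π²EI / L_e² = π² × 105×10⁹ × 3.693×10^-6 / 1.950² = 1.007×10^6 N

P_cr ≈ 1010 kN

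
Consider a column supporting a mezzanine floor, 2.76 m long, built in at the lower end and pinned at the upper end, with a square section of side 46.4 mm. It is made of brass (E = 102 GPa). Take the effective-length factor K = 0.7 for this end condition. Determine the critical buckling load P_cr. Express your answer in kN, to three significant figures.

P_cr ≈ 104 kN

I = a⁴/12 = 46.4⁴/12 = 3.863×10^5 mm⁴
I = 3.863×10^5 mm⁴ = 3.863×10^-7 m⁴
Effective length L_e = K·L = 0.7 × 2.76 = 1.932 m
P_cr = π²EI / L_e² = π² × 102×10⁹ × 3.863×10^-7 / 1.932² = 1.042×10^5 N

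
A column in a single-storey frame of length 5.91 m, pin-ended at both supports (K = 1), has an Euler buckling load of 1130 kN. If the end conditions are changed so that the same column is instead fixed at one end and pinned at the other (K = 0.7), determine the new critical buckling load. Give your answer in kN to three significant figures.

P_cr ≈ 2310 kN

P_cr ∝ 1/K², so P_cr,new = P_cr,old × (K_old/K_new)² = 1130 × (1/0.7)²
= 1130 × 2.041 = 2310 kN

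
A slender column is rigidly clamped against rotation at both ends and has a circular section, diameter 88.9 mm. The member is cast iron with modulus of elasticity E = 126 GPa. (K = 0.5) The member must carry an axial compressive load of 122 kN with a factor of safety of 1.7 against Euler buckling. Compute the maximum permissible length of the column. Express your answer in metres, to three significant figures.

I = πd⁴/64 = π×88.9⁴/64 = 3.066×10^6 mm⁴
I = 3.066×10^-6 m⁴
Required critical load P_cr = n·P = 1.7 × 122 = 207.4 kN = 2.074×10^5 N
From P_cr = π²EI/(K·L)²:  L = (1/K)·√(π²EI/P_cr) = (1/0.5)·√(π²×1.26×10^11×3.066×10^-6/2.074×10^5)
L = 8.58 m

L_max ≈ 8.58 m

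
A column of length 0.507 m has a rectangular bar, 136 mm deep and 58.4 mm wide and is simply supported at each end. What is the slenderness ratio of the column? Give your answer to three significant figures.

For a rectangle r_min = b/√12 = 58.4/√12 = 16.86 mm
L_e = K·L = 1 × 0.507 m = 0.5070 m = 507.00 mm
λ = L_e / r_min = 507.00 / 16.86 = 30.1

λ ≈ 30.1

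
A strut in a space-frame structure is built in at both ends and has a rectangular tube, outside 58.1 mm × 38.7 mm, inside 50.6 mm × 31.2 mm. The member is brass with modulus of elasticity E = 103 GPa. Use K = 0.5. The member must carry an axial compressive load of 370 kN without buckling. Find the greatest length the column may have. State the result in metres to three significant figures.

L_max ≈ 1.29 m

Weak-axis I_min = (h_o·b_o³ − h_i·b_i³)/12 with b_o = 38.7, b_i = 31.20 mm (shorter outer/inner sides).
I_min = (58.1×38.7³ − 50.60×31.20³)/12 = 1.526×10^5 mm⁴
I = 1.526×10^-7 m⁴
At the buckling limit P_cr = P = 3.700×10^5 N
From P_cr = π²EI/(K·L)²:  L = (1/K)·√(π²EI/P_cr) = (1/0.5)·√(π²×1.03×10^11×1.526×10^-7/3.700×10^5)
L = 1.29 m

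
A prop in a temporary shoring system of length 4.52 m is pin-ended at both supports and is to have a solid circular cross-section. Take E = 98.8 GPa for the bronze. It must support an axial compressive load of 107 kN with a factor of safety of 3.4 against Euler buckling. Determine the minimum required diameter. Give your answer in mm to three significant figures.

Required P_cr = n·P = 3.4 × 107 = 363.8 kN
L_e = K·L = 1 × 4.52 = 4.520 m
Required I = P_cr·L_e²/(π²E) = 3.638×10^5 × 4.520² / (π² × 9.88×10^10) = 7.622×10^-6 m⁴
I_req = 7.622×10^6 mm⁴
Solid circle: I = πd⁴/64  ⇒  d = (64I/π)^(1/4) = (64×7.622×10^6/π)^(1/4) = 112 mm

d ≈ 112 mm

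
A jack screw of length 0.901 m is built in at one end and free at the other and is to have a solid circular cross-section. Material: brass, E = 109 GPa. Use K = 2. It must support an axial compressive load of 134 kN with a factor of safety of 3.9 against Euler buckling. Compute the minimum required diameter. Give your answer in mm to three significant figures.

Required P_cr = n·P = 3.9 × 134 = 522.6 kN
L_e = K·L = 2 × 0.901 = 1.802 m
Required I = P_cr·L_e²/(π²E) = 5.226×10^5 × 1.802² / (π² × 1.09×10^11) = 1.577×10^-6 m⁴
I_req = 1.577×10^6 mm⁴
Solid circle: I = πd⁴/64  ⇒  d = (64I/π)^(1/4) = (64×1.577×10^6/π)^(1/4) = 75.3 mm

d ≈ 75.3 mm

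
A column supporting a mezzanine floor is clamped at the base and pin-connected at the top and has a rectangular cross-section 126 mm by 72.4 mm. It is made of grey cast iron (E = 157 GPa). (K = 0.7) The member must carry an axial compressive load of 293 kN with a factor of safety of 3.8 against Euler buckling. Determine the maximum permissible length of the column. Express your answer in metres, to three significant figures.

Buckling occurs about the weak axis: I_min = h·b³/12 with b = 72.4 mm (the shorter side).
I_min = 126×72.4³/12 = 3.985×10^6 mm⁴
I = 3.985×10^-6 m⁴
Required critical load P_cr = n·P = 3.8 × 293 = 1113 kN = 1.113×10^6 N
From P_cr = π²EI/(K·L)²:  L = (1/K)·√(π²EI/P_cr) = (1/0.7)·√(π²×1.57×10^11×3.985×10^-6/1.113×10^6)
L = 3.36 m

L_max ≈ 3.36 m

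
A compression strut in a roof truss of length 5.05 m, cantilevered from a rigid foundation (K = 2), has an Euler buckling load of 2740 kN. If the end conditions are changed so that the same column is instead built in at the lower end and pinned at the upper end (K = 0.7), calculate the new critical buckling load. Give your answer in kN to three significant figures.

P_cr ≈ 22400 kN

P_cr ∝ 1/K², so P_cr,new = P_cr,old × (K_old/K_new)² = 2740 × (2/0.7)²
= 2740 × 8.163 = 22400 kN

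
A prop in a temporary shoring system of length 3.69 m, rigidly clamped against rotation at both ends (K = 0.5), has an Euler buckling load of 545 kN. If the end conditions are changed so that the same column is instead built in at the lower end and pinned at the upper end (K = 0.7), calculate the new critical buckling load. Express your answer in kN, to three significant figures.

P_cr ∝ 1/K², so P_cr,new = P_cr,old × (K_old/K_new)² = 545 × (0.5/0.7)²
= 545 × 0.5102 = 278 kN

P_cr ≈ 278 kN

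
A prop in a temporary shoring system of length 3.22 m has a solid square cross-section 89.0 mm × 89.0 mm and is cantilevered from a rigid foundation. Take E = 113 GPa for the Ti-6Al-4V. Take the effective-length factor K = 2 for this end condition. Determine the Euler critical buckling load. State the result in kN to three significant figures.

P_cr ≈ 141 kN

I = a⁴/12 = 89.0⁴/12 = 5.229×10^6 mm⁴
I = 5.229×10^6 mm⁴ = 5.229×10^-6 m⁴
Effective length L_e = K·L = 2 × 3.22 = 6.440 m
P_cr = π²EI / L_e² = π² × 113×10⁹ × 5.229×10^-6 / 6.440² = 1.406×10^5 N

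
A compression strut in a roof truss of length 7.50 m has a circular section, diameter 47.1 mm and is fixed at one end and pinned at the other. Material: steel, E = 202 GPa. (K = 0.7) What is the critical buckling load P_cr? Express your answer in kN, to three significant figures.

P_cr ≈ 17.5 kN

I = πd⁴/64 = π×47.1⁴/64 = 2.416×10^5 mm⁴
I = 2.416×10^5 mm⁴ = 2.416×10^-7 m⁴
Effective length L_e = K·L = 0.7 × 7.50 = 5.250 m
P_cr = π²EI / L_e² = π² × 202×10⁹ × 2.416×10^-7 / 5.250² = 1.747×10^4 N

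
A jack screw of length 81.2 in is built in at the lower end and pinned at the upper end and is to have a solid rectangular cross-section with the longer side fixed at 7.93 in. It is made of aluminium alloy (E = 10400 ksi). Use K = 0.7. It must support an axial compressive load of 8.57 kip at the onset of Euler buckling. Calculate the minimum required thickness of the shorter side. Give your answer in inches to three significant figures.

L_e = K·L = 0.7 × 81.2 = 56.84 in
Required I = P_cr·L_e²/(π²E) = 8.570×10^3 × 56.84² / (π² × 1.04×10^7) = 0.2697 in⁴
Rectangle, weak axis: I_min = h·b³/12 with h = 7.93 in fixed  ⇒  b = (12I/h)^(1/3) = 0.742 in

b ≈ 0.742 in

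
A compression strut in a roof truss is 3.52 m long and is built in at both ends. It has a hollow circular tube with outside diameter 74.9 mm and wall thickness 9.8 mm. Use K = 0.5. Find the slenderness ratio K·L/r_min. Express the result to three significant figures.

λ ≈ 75.6

Inner diameter d_i = 74.9 − 2×9.8 = 55.30 mm
I = π(d_o⁴ − d_i⁴)/64 = π(74.9⁴ − 55.30⁴)/64 = 1.086×10^6 mm⁴
A = 2.004×10^3 mm²;  r_min = √(I/A) = √(1.086×10^6/2.004×10^3) = 23.28 mm
L_e = K·L = 0.5 × 3.52 m = 1.760 m = 1760.0 mm
λ = L_e / r_min = 1760.0 / 23.28 = 75.6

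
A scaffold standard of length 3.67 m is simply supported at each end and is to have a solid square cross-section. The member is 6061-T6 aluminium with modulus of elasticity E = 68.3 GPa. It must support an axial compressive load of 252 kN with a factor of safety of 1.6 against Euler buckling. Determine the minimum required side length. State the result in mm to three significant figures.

Required P_cr = n·P = 1.6 × 252 = 403.2 kN
L_e = K·L = 1 × 3.67 = 3.670 m
Required I = P_cr·L_e²/(π²E) = 4.032×10^5 × 3.670² / (π² × 6.83×10^10) = 8.056×10^-6 m⁴
I_req = 8.056×10^6 mm⁴
Solid square: I = a⁴/12  ⇒  a = (12I)^(1/4) = (12×8.056×10^6)^(1/4) = 99.2 mm

a ≈ 99.2 mm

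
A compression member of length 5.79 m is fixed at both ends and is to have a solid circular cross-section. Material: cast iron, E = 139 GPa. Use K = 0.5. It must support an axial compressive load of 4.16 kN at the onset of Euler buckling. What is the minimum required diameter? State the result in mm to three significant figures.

d ≈ 26.8 mm

L_e = K·L = 0.5 × 5.79 = 2.895 m
Required I = P_cr·L_e²/(π²E) = 4.160×10^3 × 2.895² / (π² × 1.39×10^11) = 2.541×10^-8 m⁴
I_req = 2.541×10^4 mm⁴
Solid circle: I = πd⁴/64  ⇒  d = (64I/π)^(1/4) = (64×2.541×10^4/π)^(1/4) = 26.8 mm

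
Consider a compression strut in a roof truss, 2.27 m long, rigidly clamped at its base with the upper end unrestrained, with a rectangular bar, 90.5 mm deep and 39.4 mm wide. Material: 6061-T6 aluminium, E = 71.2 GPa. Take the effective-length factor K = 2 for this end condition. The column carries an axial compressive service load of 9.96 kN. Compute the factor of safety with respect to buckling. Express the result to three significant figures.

n ≈ 1.58

Buckling occurs about the weak axis: I_min = h·b³/12 with b = 39.4 mm (the shorter side).
I_min = 90.5×39.4³/12 = 4.613×10^5 mm⁴
I = 4.613×10^5 mm⁴ = 4.613×10^-7 m⁴
Effective length L_e = K·L = 2 × 2.27 = 4.540 m
P_cr = π²EI / L_e² = π² × 71.2×10⁹ × 4.613×10^-7 / 4.540² = 1.573×10^4 N
Factor of safety n = P_cr / P = 15.726 / 9.96 = 1.58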